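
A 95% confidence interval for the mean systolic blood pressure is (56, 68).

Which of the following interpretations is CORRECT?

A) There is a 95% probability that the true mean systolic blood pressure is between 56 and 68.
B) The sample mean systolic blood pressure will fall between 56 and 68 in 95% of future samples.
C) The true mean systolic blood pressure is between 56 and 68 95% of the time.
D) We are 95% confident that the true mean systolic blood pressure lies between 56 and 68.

A confidence interval represents our confidence in the procedure, not a probability statement about the parameter.

Key concept: If we repeated this sampling process many times and computed a 95% CI each time, about 95% of those intervals would contain the true population parameter.

For this specific interval (56, 68):
- Midpoint (point estimate): 62
- Margin of error: 6

The correct interpretation is the one stating confidence that the true parameter lies in the interval — option D.

D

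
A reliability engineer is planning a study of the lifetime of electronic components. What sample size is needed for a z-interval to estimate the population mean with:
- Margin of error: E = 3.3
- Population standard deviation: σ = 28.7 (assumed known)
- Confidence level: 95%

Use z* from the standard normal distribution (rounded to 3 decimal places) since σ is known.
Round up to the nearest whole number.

Using z* since population σ is known (z-interval formula).

For 95% confidence, z* = 1.96 (from standard normal table)

Sample size formula for z-interval: n = (z*σ/E)²

n = (1.96 × 28.7 / 3.3)²
  = (17.046061)²
  = 290.5682

Round up to the nearest whole number: n = 291

291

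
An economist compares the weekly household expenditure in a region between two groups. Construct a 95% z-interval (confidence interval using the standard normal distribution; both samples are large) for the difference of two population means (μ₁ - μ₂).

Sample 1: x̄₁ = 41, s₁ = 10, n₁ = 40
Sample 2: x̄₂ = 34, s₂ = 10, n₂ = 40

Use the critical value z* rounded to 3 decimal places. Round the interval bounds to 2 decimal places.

Both samples are large (n₁ = 40 ≥ 30, n₂ = 40 ≥ 30), so a z-interval for the difference of means applies.

Point estimate: x̄₁ - x̄₂ = 41 - 34 = 7

Standard error: SE = √(s₁²/n₁ + s₂²/n₂)
= √(10²/40 + 10²/40)
= √(2.500000 + 2.500000)
= 2.236068

For 95% confidence, z* = 1.96 (from standard normal table)
Margin of error: E = z* × SE = 1.96 × 2.236068 = 4.3827

Z-interval: (x̄₁ - x̄₂) ± E = 7 ± 4.3827 = (2.6173, 11.3827)

Rounded to 2 decimal places:

(2.62, 11.38)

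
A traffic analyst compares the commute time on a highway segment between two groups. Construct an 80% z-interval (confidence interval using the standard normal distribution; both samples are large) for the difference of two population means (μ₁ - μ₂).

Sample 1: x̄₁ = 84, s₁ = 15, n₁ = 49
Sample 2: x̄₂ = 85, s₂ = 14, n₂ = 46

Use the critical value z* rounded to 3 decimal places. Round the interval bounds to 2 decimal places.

Both samples are large (n₁ = 49 ≥ 30, n₂ = 46 ≥ 30), so a z-interval for the difference of means applies.

Point estimate: x̄₁ - x̄₂ = 84 - 85 = -1

Standard error: SE = √(s₁²/n₁ + s₂²/n₂)
= √(15²/49 + 14²/46)
= √(4.591837 + 4.260870)
= 2.975350

For 80% confidence, z* = 1.282 (from standard normal table)
Margin of error: E = z* × SE = 1.282 × 2.975350 = 3.8144

Z-interval: (x̄₁ - x̄₂) ± E = -1 ± 3.8144 = (-4.8144, 2.8144)

Rounded to 2 decimal places:

(-4.81, 2.81)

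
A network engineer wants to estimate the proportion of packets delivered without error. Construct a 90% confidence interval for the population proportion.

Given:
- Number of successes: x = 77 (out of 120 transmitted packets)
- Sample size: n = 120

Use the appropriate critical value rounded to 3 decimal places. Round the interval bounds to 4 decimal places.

Sample proportion: p̂ = 77/120 = 0.641667

Check conditions for normal approximation:
  np̂ = 77 ≥ 10 ✓
  n(1-p̂) = 43 ≥ 10 ✓

The sample is large enough, so use a z-interval (normal approximation) for the proportion.

For 90% confidence, z* = 1.645 (from standard normal table)

Standard error: SE = √(p̂(1-p̂)/n) = √(0.641667×0.358333/120) = 0.04377314

Margin of error: E = z* × SE = 1.645 × 0.04377314 = 0.072007

Z-interval: p̂ ± E = 0.641667 ± 0.072007 = (0.569660, 0.713673)

Rounded to 4 decimal places:

(0.5697, 0.7137)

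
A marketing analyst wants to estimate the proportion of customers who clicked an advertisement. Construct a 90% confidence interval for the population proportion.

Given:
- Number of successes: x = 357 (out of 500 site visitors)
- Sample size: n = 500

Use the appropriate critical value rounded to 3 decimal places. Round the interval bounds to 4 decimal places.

Sample proportion: p̂ = 357/500 = 0.714000

Check conditions for normal approximation:
  np̂ = 357 ≥ 10 ✓
  n(1-p̂) = 143 ≥ 10 ✓

The sample is large enough, so use a z-interval (normal approximation) for the proportion.

For 90% confidence, z* = 1.645 (from standard normal table)

Standard error: SE = √(p̂(1-p̂)/n) = √(0.714000×0.286000/500) = 0.02020911

Margin of error: E = z* × SE = 1.645 × 0.02020911 = 0.033244

Z-interval: p̂ ± E = 0.714000 ± 0.033244 = (0.680756, 0.747244)

Rounded to 4 decimal places:

(0.6808, 0.7472)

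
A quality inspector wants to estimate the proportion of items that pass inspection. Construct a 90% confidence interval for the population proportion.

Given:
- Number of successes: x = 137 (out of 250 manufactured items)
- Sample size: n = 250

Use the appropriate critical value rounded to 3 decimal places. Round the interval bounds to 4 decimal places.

Sample proportion: p̂ = 137/250 = 0.548000

Check conditions for normal approximation:
  np̂ = 137 ≥ 10 ✓
  n(1-p̂) = 113 ≥ 10 ✓

The sample is large enough, so use a z-interval (normal approximation) for the proportion.

For 90% confidence, z* = 1.645 (from standard normal table)

Standard error: SE = √(p̂(1-p̂)/n) = √(0.548000×0.452000/250) = 0.03147672

Margin of error: E = z* × SE = 1.645 × 0.03147672 = 0.051779

Z-interval: p̂ ± E = 0.548000 ± 0.051779 = (0.496221, 0.599779)

Rounded to 4 decimal places:

(0.4962, 0.5998)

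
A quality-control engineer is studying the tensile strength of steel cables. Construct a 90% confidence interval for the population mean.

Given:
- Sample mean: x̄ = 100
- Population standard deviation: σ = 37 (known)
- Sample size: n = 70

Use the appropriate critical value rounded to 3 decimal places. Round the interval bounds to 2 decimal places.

The population standard deviation σ is known, so use a z-interval (standard normal critical value).

For 90% confidence, z* = 1.645 (from standard normal table)

Standard error: SE = σ/√n = 37/√70 = 4.422346

Margin of error: E = z* × SE = 1.645 × 4.422346 = 7.2748

Z-interval: x̄ ± E = 100 ± 7.2748 = (92.7252, 107.2748)

Rounded to 2 decimal places:

(92.73, 107.27)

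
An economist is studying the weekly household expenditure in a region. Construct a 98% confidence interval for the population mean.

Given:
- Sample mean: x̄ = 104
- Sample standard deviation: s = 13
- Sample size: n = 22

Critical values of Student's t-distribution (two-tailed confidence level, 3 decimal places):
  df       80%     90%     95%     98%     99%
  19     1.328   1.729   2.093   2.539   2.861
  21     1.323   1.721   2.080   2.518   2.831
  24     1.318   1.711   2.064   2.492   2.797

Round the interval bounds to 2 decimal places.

The population standard deviation σ is unknown (only the sample standard deviation s is given), so use a t-interval with df = n - 1 = 22 - 1 = 21.

For 98% confidence with df = 21, t* = 2.518 (from t-table)

Standard error: SE = s/√n = 13/√22 = 2.771609

Margin of error: E = t* × SE = 2.518 × 2.771609 = 6.9789

T-interval: x̄ ± E = 104 ± 6.9789 = (97.0211, 110.9789)

Rounded to 2 decimal places:

(97.02, 110.98)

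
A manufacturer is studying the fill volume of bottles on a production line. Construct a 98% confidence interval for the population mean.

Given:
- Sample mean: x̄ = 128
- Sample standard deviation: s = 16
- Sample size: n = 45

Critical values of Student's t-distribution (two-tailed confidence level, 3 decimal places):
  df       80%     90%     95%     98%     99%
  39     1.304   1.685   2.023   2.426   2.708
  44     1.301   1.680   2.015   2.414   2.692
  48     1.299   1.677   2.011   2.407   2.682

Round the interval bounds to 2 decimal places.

The population standard deviation σ is unknown (only the sample standard deviation s is given), so use a t-interval with df = n - 1 = 45 - 1 = 44.

For 98% confidence with df = 44, t* = 2.414 (from t-table)

Standard error: SE = s/√n = 16/√45 = 2.385139

Margin of error: E = t* × SE = 2.414 × 2.385139 = 5.7577

T-interval: x̄ ± E = 128 ± 5.7577 = (122.2423, 133.7577)

Rounded to 2 decimal places:

(122.24, 133.76)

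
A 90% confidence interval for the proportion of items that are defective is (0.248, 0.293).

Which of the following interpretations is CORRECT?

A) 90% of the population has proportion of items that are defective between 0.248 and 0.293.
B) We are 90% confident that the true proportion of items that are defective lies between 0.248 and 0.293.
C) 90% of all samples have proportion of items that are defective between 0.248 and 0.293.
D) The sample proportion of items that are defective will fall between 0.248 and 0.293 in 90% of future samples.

A confidence interval represents our confidence in the procedure, not a probability statement about the parameter.

Key concept: If we repeated this sampling process many times and computed a 90% CI each time, about 90% of those intervals would contain the true population parameter.

For this specific interval (0.248, 0.293):
- Midpoint (point estimate): 0.2705
- Margin of error: 0.0225

The correct interpretation is the one stating confidence that the true parameter lies in the interval — option B.

B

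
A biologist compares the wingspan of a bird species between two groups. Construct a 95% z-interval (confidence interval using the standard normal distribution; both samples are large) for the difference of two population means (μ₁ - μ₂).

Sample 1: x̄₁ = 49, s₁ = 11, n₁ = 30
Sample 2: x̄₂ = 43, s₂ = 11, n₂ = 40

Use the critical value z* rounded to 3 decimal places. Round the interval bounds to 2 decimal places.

Both samples are large (n₁ = 30 ≥ 30, n₂ = 40 ≥ 30), so a z-interval for the difference of means applies.

Point estimate: x̄₁ - x̄₂ = 49 - 43 = 6

Standard error: SE = √(s₁²/n₁ + s₂²/n₂)
= √(11²/30 + 11²/40)
= √(4.033333 + 3.025000)
= 2.656752

For 95% confidence, z* = 1.96 (from standard normal table)
Margin of error: E = z* × SE = 1.96 × 2.656752 = 5.2072

Z-interval: (x̄₁ - x̄₂) ± E = 6 ± 5.2072 = (0.7928, 11.2072)

Rounded to 2 decimal places:

(0.79, 11.21)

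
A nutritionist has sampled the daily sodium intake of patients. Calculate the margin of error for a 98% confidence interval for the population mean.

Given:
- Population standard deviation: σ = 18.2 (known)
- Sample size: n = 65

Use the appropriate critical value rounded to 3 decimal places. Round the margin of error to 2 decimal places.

The population standard deviation σ is known, so use the z-interval margin of error formula.

For 98% confidence, z* = 2.326 (from standard normal table)

Margin of error formula for z-interval: E = z* × σ/√n

E = 2.326 × 18.2/√65
  = 2.326 × 2.257432
  = 5.2508

Rounded to 2 decimal places:

5.25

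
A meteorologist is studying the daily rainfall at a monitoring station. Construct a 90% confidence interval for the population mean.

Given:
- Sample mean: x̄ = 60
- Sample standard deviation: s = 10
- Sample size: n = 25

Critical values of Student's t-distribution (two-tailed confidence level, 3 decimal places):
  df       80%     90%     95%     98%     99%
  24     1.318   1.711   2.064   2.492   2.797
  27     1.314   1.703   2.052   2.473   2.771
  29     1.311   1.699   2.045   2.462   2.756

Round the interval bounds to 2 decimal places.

The population standard deviation σ is unknown (only the sample standard deviation s is given), so use a t-interval with df = n - 1 = 25 - 1 = 24.

For 90% confidence with df = 24, t* = 1.711 (from t-table)

Standard error: SE = s/√n = 10/√25 = 2.000000

Margin of error: E = t* × SE = 1.711 × 2.000000 = 3.4220

T-interval: x̄ ± E = 60 ± 3.4220 = (56.5780, 63.4220)

Rounded to 2 decimal places:

(56.58, 63.42)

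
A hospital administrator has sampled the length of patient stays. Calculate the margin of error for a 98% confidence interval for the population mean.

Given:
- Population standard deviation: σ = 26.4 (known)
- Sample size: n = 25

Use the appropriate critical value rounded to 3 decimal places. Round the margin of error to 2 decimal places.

The population standard deviation σ is known, so use the z-interval margin of error formula.

For 98% confidence, z* = 2.326 (from standard normal table)

Margin of error formula for z-interval: E = z* × σ/√n

E = 2.326 × 26.4/√25
  = 2.326 × 5.280000
  = 12.2813

Rounded to 2 decimal places:

12.28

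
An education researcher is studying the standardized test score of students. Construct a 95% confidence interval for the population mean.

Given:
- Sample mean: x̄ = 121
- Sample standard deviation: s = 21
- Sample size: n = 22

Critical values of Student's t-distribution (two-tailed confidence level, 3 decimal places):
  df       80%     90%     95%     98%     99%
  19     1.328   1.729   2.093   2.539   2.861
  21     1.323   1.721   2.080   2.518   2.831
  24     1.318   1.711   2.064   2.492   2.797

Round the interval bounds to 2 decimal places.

The population standard deviation σ is unknown (only the sample standard deviation s is given), so use a t-interval with df = n - 1 = 22 - 1 = 21.

For 95% confidence with df = 21, t* = 2.080 (from t-table)

Standard error: SE = s/√n = 21/√22 = 4.477215

Margin of error: E = t* × SE = 2.080 × 4.477215 = 9.3126

T-interval: x̄ ± E = 121 ± 9.3126 = (111.6874, 130.3126)

Rounded to 2 decimal places:

(111.69, 130.31)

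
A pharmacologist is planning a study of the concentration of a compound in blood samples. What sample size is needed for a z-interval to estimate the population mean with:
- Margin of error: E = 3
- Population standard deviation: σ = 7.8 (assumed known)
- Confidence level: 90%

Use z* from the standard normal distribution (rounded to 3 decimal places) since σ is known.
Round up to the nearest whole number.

Using z* since population σ is known (z-interval formula).

For 90% confidence, z* = 1.645 (from standard normal table)

Sample size formula for z-interval: n = (z*σ/E)²

n = (1.645 × 7.8 / 3)²
  = (4.277000)²
  = 18.2927

Round up to the nearest whole number: n = 19

19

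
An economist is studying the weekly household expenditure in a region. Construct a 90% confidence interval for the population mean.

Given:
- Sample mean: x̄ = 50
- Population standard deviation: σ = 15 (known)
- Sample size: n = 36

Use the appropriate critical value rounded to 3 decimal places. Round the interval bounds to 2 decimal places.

The population standard deviation σ is known, so use a z-interval (standard normal critical value).

For 90% confidence, z* = 1.645 (from standard normal table)

Standard error: SE = σ/√n = 15/√36 = 2.500000

Margin of error: E = z* × SE = 1.645 × 2.500000 = 4.1125

Z-interval: x̄ ± E = 50 ± 4.1125 = (45.8875, 54.1125)

Rounded to 2 decimal places:

(45.89, 54.11)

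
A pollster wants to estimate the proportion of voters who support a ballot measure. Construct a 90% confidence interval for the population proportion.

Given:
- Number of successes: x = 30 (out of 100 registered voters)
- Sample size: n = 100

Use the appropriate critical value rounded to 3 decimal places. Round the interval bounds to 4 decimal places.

Sample proportion: p̂ = 30/100 = 0.300000

Check conditions for normal approximation:
  np̂ = 30 ≥ 10 ✓
  n(1-p̂) = 70 ≥ 10 ✓

The sample is large enough, so use a z-interval (normal approximation) for the proportion.

For 90% confidence, z* = 1.645 (from standard normal table)

Standard error: SE = √(p̂(1-p̂)/n) = √(0.300000×0.700000/100) = 0.04582576

Margin of error: E = z* × SE = 1.645 × 0.04582576 = 0.075383

Z-interval: p̂ ± E = 0.300000 ± 0.075383 = (0.224617, 0.375383)

Rounded to 4 decimal places:

(0.2246, 0.3754)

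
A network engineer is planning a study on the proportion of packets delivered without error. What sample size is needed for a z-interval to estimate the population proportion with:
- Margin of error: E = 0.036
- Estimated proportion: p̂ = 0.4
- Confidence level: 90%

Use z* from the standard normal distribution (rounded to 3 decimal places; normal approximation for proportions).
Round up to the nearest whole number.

Using z* for proportion z-interval (normal approximation).

For 90% confidence, z* = 1.645 (from standard normal table)

Sample size formula for proportion z-interval: n = z*²p̂(1-p̂)/E²

n = 1.645² × 0.4 × 0.6 / 0.036²
  = 2.706025 × 0.24 / 0.001296
  = 501.1157

Round up to the nearest whole number: n = 502

502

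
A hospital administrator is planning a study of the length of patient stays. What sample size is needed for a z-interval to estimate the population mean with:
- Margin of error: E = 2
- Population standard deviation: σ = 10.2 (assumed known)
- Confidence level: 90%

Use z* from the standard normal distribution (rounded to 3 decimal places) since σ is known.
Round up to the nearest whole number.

Using z* since population σ is known (z-interval formula).

For 90% confidence, z* = 1.645 (from standard normal table)

Sample size formula for z-interval: n = (z*σ/E)²

n = (1.645 × 10.2 / 2)²
  = (8.389500)²
  = 70.3837

Round up to the nearest whole number: n = 71

71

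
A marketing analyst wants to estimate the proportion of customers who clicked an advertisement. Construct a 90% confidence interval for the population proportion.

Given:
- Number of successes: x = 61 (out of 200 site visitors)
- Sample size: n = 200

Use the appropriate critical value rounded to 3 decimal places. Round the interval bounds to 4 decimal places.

Sample proportion: p̂ = 61/200 = 0.305000

Check conditions for normal approximation:
  np̂ = 61 ≥ 10 ✓
  n(1-p̂) = 139 ≥ 10 ✓

The sample is large enough, so use a z-interval (normal approximation) for the proportion.

For 90% confidence, z* = 1.645 (from standard normal table)

Standard error: SE = √(p̂(1-p̂)/n) = √(0.305000×0.695000/200) = 0.03255572

Margin of error: E = z* × SE = 1.645 × 0.03255572 = 0.053554

Z-interval: p̂ ± E = 0.305000 ± 0.053554 = (0.251446, 0.358554)

Rounded to 4 decimal places:

(0.2514, 0.3586)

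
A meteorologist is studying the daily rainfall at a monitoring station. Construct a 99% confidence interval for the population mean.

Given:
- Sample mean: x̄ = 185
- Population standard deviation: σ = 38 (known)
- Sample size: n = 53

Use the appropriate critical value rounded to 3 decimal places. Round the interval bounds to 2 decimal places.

The population standard deviation σ is known, so use a z-interval (standard normal critical value).

For 99% confidence, z* = 2.576 (from standard normal table)

Standard error: SE = σ/√n = 38/√53 = 5.219701

Margin of error: E = z* × SE = 2.576 × 5.219701 = 13.4460

Z-interval: x̄ ± E = 185 ± 13.4460 = (171.5540, 198.4460)

Rounded to 2 decimal places:

(171.55, 198.45)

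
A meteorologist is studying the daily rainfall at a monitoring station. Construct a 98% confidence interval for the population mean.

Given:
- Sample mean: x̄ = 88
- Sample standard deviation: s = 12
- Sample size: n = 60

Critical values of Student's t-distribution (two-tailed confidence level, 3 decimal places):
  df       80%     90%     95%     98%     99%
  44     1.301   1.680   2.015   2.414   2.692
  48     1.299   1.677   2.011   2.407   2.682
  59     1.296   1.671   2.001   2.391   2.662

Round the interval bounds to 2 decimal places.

The population standard deviation σ is unknown (only the sample standard deviation s is given), so use a t-interval with df = n - 1 = 60 - 1 = 59.

For 98% confidence with df = 59, t* = 2.391 (from t-table)

Standard error: SE = s/√n = 12/√60 = 1.549193

Margin of error: E = t* × SE = 2.391 × 1.549193 = 3.7041

T-interval: x̄ ± E = 88 ± 3.7041 = (84.2959, 91.7041)

Rounded to 2 decimal places:

(84.30, 91.70)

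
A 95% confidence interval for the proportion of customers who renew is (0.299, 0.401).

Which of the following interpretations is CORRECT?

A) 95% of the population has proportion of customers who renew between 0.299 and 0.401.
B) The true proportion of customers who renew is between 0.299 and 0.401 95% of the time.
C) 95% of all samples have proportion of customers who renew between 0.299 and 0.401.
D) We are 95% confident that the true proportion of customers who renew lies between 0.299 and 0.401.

A confidence interval represents our confidence in the procedure, not a probability statement about the parameter.

Key concept: If we repeated this sampling process many times and computed a 95% CI each time, about 95% of those intervals would contain the true population parameter.

For this specific interval (0.299, 0.401):
- Midpoint (point estimate): 0.35
- Margin of error: 0.051

The correct interpretation is the one stating confidence that the true parameter lies in the interval — option D.

D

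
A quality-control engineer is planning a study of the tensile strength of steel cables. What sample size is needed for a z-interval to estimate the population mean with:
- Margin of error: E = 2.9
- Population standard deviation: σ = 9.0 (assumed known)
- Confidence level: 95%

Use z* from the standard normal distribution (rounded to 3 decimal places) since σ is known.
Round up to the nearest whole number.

Using z* since population σ is known (z-interval formula).

For 95% confidence, z* = 1.96 (from standard normal table)

Sample size formula for z-interval: n = (z*σ/E)²

n = (1.96 × 9.0 / 2.9)²
  = (6.082759)²
  = 36.99995

Round up to the nearest whole number: n = 37

37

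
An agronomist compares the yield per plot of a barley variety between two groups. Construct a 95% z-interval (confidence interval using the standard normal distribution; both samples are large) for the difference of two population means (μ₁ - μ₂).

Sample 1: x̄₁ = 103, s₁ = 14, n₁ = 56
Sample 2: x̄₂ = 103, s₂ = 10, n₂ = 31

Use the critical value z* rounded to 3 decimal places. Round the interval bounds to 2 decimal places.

Both samples are large (n₁ = 56 ≥ 30, n₂ = 31 ≥ 30), so a z-interval for the difference of means applies.

Point estimate: x̄₁ - x̄₂ = 103 - 103 = 0

Standard error: SE = √(s₁²/n₁ + s₂²/n₂)
= √(14²/56 + 10²/31)
= √(3.500000 + 3.225806)
= 2.593416

For 95% confidence, z* = 1.96 (from standard normal table)
Margin of error: E = z* × SE = 1.96 × 2.593416 = 5.0831

Z-interval: (x̄₁ - x̄₂) ± E = 0 ± 5.0831 = (-5.0831, 5.0831)

Rounded to 2 decimal places:

(-5.08, 5.08)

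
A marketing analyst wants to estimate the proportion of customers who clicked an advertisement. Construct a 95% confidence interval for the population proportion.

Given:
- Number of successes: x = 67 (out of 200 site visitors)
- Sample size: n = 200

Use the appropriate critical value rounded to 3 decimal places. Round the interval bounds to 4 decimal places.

Sample proportion: p̂ = 67/200 = 0.335000

Check conditions for normal approximation:
  np̂ = 67 ≥ 10 ✓
  n(1-p̂) = 133 ≥ 10 ✓

The sample is large enough, so use a z-interval (normal approximation) for the proportion.

For 95% confidence, z* = 1.96 (from standard normal table)

Standard error: SE = √(p̂(1-p̂)/n) = √(0.335000×0.665000/200) = 0.03337477

Margin of error: E = z* × SE = 1.96 × 0.03337477 = 0.065415

Z-interval: p̂ ± E = 0.335000 ± 0.065415 = (0.269585, 0.400415)

Rounded to 4 decimal places:

(0.2696, 0.4004)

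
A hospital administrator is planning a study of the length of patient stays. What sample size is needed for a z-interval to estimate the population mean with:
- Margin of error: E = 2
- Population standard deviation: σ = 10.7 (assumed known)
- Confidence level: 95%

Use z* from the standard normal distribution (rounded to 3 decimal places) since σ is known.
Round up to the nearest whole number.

Using z* since population σ is known (z-interval formula).

For 95% confidence, z* = 1.96 (from standard normal table)

Sample size formula for z-interval: n = (z*σ/E)²

n = (1.96 × 10.7 / 2)²
  = (10.486000)²
  = 109.9562

Round up to the nearest whole number: n = 110

110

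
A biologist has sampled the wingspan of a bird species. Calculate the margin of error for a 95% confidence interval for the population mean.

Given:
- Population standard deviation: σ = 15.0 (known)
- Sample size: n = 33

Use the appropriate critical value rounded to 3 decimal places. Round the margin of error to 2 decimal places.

The population standard deviation σ is known, so use the z-interval margin of error formula.

For 95% confidence, z* = 1.96 (from standard normal table)

Margin of error formula for z-interval: E = z* × σ/√n

E = 1.96 × 15.0/√33
  = 1.96 × 2.611165
  = 5.1179

Rounded to 2 decimal places:

5.12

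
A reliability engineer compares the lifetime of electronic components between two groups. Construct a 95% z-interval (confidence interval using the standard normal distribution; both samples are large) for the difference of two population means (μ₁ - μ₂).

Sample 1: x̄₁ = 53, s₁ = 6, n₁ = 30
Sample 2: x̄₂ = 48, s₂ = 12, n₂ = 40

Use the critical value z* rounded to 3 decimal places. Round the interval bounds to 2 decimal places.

Both samples are large (n₁ = 30 ≥ 30, n₂ = 40 ≥ 30), so a z-interval for the difference of means applies.

Point estimate: x̄₁ - x̄₂ = 53 - 48 = 5

Standard error: SE = √(s₁²/n₁ + s₂²/n₂)
= √(6²/30 + 12²/40)
= √(1.200000 + 3.600000)
= 2.190890

For 95% confidence, z* = 1.96 (from standard normal table)
Margin of error: E = z* × SE = 1.96 × 2.190890 = 4.2941

Z-interval: (x̄₁ - x̄₂) ± E = 5 ± 4.2941 = (0.7059, 9.2941)

Rounded to 2 decimal places:

(0.71, 9.29)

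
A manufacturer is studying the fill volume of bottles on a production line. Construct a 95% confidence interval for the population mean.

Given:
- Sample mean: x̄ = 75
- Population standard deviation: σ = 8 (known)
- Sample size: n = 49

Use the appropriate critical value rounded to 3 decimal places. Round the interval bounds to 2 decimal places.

The population standard deviation σ is known, so use a z-interval (standard normal critical value).

For 95% confidence, z* = 1.96 (from standard normal table)

Standard error: SE = σ/√n = 8/√49 = 1.142857

Margin of error: E = z* × SE = 1.96 × 1.142857 = 2.2400

Z-interval: x̄ ± E = 75 ± 2.2400 = (72.7600, 77.2400)

Rounded to 2 decimal places:

(72.76, 77.24)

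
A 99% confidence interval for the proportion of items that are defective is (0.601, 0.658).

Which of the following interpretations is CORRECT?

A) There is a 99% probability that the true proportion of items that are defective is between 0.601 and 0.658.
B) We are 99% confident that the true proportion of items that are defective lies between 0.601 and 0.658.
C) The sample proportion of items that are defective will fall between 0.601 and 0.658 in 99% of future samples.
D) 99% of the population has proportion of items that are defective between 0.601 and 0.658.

A confidence interval represents our confidence in the procedure, not a probability statement about the parameter.

Key concept: If we repeated this sampling process many times and computed a 99% CI each time, about 99% of those intervals would contain the true population parameter.

For this specific interval (0.601, 0.658):
- Midpoint (point estimate): 0.6295
- Margin of error: 0.0285

The correct interpretation is the one stating confidence that the true parameter lies in the interval — option B.

B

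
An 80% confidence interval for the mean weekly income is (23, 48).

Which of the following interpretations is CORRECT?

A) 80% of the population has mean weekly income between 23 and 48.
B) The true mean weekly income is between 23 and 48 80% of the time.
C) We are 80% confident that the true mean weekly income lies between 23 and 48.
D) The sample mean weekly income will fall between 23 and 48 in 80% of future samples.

A confidence interval represents our confidence in the procedure, not a probability statement about the parameter.

Key concept: If we repeated this sampling process many times and computed an 80% CI each time, about 80% of those intervals would contain the true population parameter.

For this specific interval (23, 48):
- Midpoint (point estimate): 35.5
- Margin of error: 12.5

The correct interpretation is the one stating confidence that the true parameter lies in the interval — option C.

C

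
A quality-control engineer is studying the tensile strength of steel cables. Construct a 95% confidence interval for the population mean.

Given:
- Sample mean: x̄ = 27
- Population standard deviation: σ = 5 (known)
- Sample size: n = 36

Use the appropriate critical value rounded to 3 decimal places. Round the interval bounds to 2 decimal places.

The population standard deviation σ is known, so use a z-interval (standard normal critical value).

For 95% confidence, z* = 1.96 (from standard normal table)

Standard error: SE = σ/√n = 5/√36 = 0.833333

Margin of error: E = z* × SE = 1.96 × 0.833333 = 1.6333

Z-interval: x̄ ± E = 27 ± 1.6333 = (25.3667, 28.6333)

Rounded to 2 decimal places:

(25.37, 28.63)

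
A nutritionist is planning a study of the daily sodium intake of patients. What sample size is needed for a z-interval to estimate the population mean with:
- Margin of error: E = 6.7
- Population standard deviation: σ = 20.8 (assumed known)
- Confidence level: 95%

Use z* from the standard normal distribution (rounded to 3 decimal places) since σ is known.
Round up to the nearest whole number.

Using z* since population σ is known (z-interval formula).

For 95% confidence, z* = 1.96 (from standard normal table)

Sample size formula for z-interval: n = (z*σ/E)²

n = (1.96 × 20.8 / 6.7)²
  = (6.084776)²
  = 37.0245

Round up to the nearest whole number: n = 38

38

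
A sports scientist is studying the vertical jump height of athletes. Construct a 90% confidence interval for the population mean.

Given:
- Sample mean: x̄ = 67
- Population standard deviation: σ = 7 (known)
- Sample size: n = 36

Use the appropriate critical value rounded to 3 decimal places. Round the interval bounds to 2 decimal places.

The population standard deviation σ is known, so use a z-interval (standard normal critical value).

For 90% confidence, z* = 1.645 (from standard normal table)

Standard error: SE = σ/√n = 7/√36 = 1.166667

Margin of error: E = z* × SE = 1.645 × 1.166667 = 1.9192

Z-interval: x̄ ± E = 67 ± 1.9192 = (65.0808, 68.9192)

Rounded to 2 decimal places:

(65.08, 68.92)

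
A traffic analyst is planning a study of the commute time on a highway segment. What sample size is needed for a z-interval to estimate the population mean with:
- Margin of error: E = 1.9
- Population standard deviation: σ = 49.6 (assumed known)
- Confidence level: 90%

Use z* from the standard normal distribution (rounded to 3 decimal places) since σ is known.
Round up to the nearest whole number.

Using z* since population σ is known (z-interval formula).

For 90% confidence, z* = 1.645 (from standard normal table)

Sample size formula for z-interval: n = (z*σ/E)²

n = (1.645 × 49.6 / 1.9)²
  = (42.943158)²
  = 1844.1148

Round up to the nearest whole number: n = 1845

1845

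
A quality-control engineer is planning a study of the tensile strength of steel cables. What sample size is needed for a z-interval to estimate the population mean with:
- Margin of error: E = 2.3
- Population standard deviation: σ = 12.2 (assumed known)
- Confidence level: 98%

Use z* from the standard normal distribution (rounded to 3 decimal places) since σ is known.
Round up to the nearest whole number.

Using z* since population σ is known (z-interval formula).

For 98% confidence, z* = 2.326 (from standard normal table)

Sample size formula for z-interval: n = (z*σ/E)²

n = (2.326 × 12.2 / 2.3)²
  = (12.337913)²
  = 152.2241

Round up to the nearest whole number: n = 153

153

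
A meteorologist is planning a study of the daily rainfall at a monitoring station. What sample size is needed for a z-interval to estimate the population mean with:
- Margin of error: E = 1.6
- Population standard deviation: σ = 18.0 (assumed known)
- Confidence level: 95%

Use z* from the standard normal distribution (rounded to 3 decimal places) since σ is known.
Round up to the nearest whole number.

Using z* since population σ is known (z-interval formula).

For 95% confidence, z* = 1.96 (from standard normal table)

Sample size formula for z-interval: n = (z*σ/E)²

n = (1.96 × 18.0 / 1.6)²
  = (22.050000)²
  = 486.2025

Round up to the nearest whole number: n = 487

487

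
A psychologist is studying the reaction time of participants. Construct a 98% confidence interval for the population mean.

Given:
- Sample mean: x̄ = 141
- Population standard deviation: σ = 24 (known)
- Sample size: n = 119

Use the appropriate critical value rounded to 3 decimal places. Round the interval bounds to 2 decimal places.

The population standard deviation σ is known, so use a z-interval (standard normal critical value).

For 98% confidence, z* = 2.326 (from standard normal table)

Standard error: SE = σ/√n = 24/√119 = 2.200076

Margin of error: E = z* × SE = 2.326 × 2.200076 = 5.1174

Z-interval: x̄ ± E = 141 ± 5.1174 = (135.8826, 146.1174)

Rounded to 2 decimal places:

(135.88, 146.12)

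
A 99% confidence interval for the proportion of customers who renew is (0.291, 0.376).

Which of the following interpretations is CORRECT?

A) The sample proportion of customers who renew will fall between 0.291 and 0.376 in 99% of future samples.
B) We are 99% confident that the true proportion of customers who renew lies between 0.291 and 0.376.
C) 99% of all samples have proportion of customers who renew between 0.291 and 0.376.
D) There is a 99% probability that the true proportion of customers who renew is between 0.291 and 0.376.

A confidence interval represents our confidence in the procedure, not a probability statement about the parameter.

Key concept: If we repeated this sampling process many times and computed a 99% CI each time, about 99% of those intervals would contain the true population parameter.

For this specific interval (0.291, 0.376):
- Midpoint (point estimate): 0.3335
- Margin of error: 0.0425

The correct interpretation is the one stating confidence that the true parameter lies in the interval — option B.

B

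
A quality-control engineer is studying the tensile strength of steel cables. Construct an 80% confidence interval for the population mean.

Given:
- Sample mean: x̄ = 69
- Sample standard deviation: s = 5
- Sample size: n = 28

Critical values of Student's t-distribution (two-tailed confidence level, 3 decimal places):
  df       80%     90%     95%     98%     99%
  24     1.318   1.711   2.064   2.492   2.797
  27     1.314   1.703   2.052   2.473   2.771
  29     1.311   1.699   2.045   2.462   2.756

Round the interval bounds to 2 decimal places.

The population standard deviation σ is unknown (only the sample standard deviation s is given), so use a t-interval with df = n - 1 = 28 - 1 = 27.

For 80% confidence with df = 27, t* = 1.314 (from t-table)

Standard error: SE = s/√n = 5/√28 = 0.944911

Margin of error: E = t* × SE = 1.314 × 0.944911 = 1.2416

T-interval: x̄ ± E = 69 ± 1.2416 = (67.7584, 70.2416)

Rounded to 2 decimal places:

(67.76, 70.24)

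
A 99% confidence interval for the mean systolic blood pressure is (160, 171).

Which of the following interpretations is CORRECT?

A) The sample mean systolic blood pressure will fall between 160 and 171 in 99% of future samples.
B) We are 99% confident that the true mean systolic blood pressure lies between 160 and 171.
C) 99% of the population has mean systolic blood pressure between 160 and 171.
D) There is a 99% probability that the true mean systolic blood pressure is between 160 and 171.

A confidence interval represents our confidence in the procedure, not a probability statement about the parameter.

Key concept: If we repeated this sampling process many times and computed a 99% CI each time, about 99% of those intervals would contain the true population parameter.

For this specific interval (160, 171):
- Midpoint (point estimate): 165.5
- Margin of error: 5.5

The correct interpretation is the one stating confidence that the true parameter lies in the interval — option B.

B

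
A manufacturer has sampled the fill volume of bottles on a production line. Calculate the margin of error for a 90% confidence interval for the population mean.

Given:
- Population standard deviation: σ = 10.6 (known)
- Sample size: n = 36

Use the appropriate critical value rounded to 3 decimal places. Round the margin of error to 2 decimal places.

The population standard deviation σ is known, so use the z-interval margin of error formula.

For 90% confidence, z* = 1.645 (from standard normal table)

Margin of error formula for z-interval: E = z* × σ/√n

E = 1.645 × 10.6/√36
  = 1.645 × 1.766667
  = 2.9062

Rounded to 2 decimal places:

2.91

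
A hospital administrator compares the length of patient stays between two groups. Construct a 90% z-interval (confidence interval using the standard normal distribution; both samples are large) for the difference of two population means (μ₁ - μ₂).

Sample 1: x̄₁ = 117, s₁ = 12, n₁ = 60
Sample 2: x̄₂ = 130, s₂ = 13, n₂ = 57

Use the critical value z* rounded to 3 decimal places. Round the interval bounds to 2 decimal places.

Both samples are large (n₁ = 60 ≥ 30, n₂ = 57 ≥ 30), so a z-interval for the difference of means applies.

Point estimate: x̄₁ - x̄₂ = 117 - 130 = -13

Standard error: SE = √(s₁²/n₁ + s₂²/n₂)
= √(12²/60 + 13²/57)
= √(2.400000 + 2.964912)
= 2.316228

For 90% confidence, z* = 1.645 (from standard normal table)
Margin of error: E = z* × SE = 1.645 × 2.316228 = 3.8102

Z-interval: (x̄₁ - x̄₂) ± E = -13 ± 3.8102 = (-16.8102, -9.1898)

Rounded to 2 decimal places:

(-16.81, -9.19)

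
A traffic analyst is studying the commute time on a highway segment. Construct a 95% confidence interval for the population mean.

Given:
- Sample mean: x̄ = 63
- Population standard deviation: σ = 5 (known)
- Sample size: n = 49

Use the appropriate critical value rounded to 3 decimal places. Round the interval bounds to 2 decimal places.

The population standard deviation σ is known, so use a z-interval (standard normal critical value).

For 95% confidence, z* = 1.96 (from standard normal table)

Standard error: SE = σ/√n = 5/√49 = 0.714286

Margin of error: E = z* × SE = 1.96 × 0.714286 = 1.4000

Z-interval: x̄ ± E = 63 ± 1.4000 = (61.6000, 64.4000)

Rounded to 2 decimal places:

(61.60, 64.40)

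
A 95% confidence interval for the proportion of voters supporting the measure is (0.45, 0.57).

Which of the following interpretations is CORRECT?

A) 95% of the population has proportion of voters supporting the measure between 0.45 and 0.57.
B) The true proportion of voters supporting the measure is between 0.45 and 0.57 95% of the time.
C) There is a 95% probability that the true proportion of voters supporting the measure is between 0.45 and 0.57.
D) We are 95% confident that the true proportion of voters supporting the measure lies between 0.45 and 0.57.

A confidence interval represents our confidence in the procedure, not a probability statement about the parameter.

Key concept: If we repeated this sampling process many times and computed a 95% CI each time, about 95% of those intervals would contain the true population parameter.

For this specific interval (0.45, 0.57):
- Midpoint (point estimate): 0.51
- Margin of error: 0.06

The correct interpretation is the one stating confidence that the true parameter lies in the interval — option D.

D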